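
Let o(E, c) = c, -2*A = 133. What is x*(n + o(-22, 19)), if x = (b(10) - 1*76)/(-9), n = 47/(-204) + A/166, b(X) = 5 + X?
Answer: 4743116/38097 ≈ 124.50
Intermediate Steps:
A = -133/2 (A = -½*133 = -133/2 ≈ -66.500)
n = -2671/4233 (n = 47/(-204) - 133/2/166 = 47*(-1/204) - 133/2*1/166 = -47/204 - 133/332 = -2671/4233 ≈ -0.63099)
x = 61/9 (x = ((5 + 10) - 1*76)/(-9) = (15 - 76)*(-⅑) = -61*(-⅑) = 61/9 ≈ 6.7778)
x*(n + o(-22, 19)) = 61*(-2671/4233 + 19)/9 = (61/9)*(77756/4233) = 4743116/38097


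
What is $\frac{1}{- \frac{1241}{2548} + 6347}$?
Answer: $\frac{2548}{16170915} \approx 0.00015757$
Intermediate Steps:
$\frac{1}{- \frac{1241}{2548} + 6347} = \frac{1}{\frac{16170915}{2548}} = \frac{2548}{16170915}$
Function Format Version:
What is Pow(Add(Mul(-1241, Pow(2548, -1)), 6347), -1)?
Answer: Rational(2548, 16170915) ≈ 0.00015757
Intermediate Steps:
Pow(Add(Mul(-1241, Pow(2548, -1)), 6347), -1) = Pow(Add(Mul(-1241, Rational(1, 2548)), 6347), -1) = Pow(Add(Rational(-1241, 2548), 6347), -1) = Pow(Rational(16170915, 2548), -1) = Rational(2548, 16170915)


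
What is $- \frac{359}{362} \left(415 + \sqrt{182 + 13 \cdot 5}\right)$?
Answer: $- \frac{148985}{362} - \frac{359 \sqrt{247}}{362} \approx -427.15$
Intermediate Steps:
$- \frac{359}{362} \left(415 + \sqrt{182 + 13 \cdot 5}\right) = \left(-359\right) \frac{1}{362} \left(415 + \sqrt{182 + 65}\right) = - \frac{359 \left(415 + \sqrt{247}\right)}{362} = - \frac{148985}{362} - \frac{359 \sqrt{247}}{362}$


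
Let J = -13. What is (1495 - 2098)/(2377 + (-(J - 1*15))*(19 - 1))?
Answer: -9/43 ≈ -0.20930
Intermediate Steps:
(1495 - 2098)/(2377 + (-(J - 1*15))*(19 - 1)) = (1495 - 2098)/(2377 + (-(-13 - 1*15))*(19 - 1)) = -603/(2377 - (-13 - 15)*18) = -603/(2377 - 1*(-28)*18) = -603/(2377 + 28*18) = -603/(2377 + 504) = -603/2881 = -603*1/2881 = -9/43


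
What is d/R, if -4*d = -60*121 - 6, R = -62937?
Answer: -173/5994 ≈ -0.028862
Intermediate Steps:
d = 3633/2 (d = -(-60*121 - 6)/4 = -(-7260 - 6)/4 = -¼*(-7266) = 3633/2 ≈ 1816.5)
d/R = (3633/2)/(-62937) = (3633/2)*(-1/62937) = -173/5994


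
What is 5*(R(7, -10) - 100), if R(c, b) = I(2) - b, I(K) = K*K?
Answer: -430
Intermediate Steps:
I(K) = K²
R(c, b) = 4 - b (R(c, b) = 2² - b = 4 - b)
5*(R(7, -10) - 100) = 5*((4 - 1*(-10)) - 100) = 5*((4 + 10) - 100) = 5*(14 - 100) = 5*(-86) = -430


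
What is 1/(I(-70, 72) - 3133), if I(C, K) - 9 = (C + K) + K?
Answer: -1/3050 ≈ -0.00032787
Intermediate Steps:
I(C, K) = 9 + C + 2*K (I(C, K) = 9 + ((C + K) + K) = 9 + (C + 2*K) = 9 + C + 2*K)
1/(I(-70, 72) - 3133) = 1/((9 - 70 + 2*72) - 3133) = 1/((9 - 70 + 144) - 3133) = 1/(83 - 3133) = 1/(-3050) = -1/3050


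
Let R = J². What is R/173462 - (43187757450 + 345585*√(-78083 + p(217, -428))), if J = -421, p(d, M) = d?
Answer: -7491434782614659/173462 - 345585*I*√77866 ≈ -4.3188e+10 - 9.6434e+7*I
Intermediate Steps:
R = 177241 (R = (-421)² = 177241)
R/173462 - (43187757450 + 345585*√(-78083 + p(217, -428))) = 177241/173462 - (43187757450 + 345585*√(-78083 + 217)) = 177241*(1/173462) - (43187757450 + 345585*I*√77866) = 177241/173462 - (43187757450 + 345585*I*√77866) = 177241/173462 - 345585*(124970 + I*√77866) = 177241/173462 + (-43187757450 - 345585*I*√77866) = -7491434782614659/173462 - 345585*I*√77866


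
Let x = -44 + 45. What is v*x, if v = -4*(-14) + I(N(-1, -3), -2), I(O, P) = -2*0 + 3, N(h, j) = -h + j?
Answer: 59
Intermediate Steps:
N(h, j) = j - h
I(O, P) = 3 (I(O, P) = 0 + 3 = 3)
v = 59 (v = -4*(-14) + 3 = 56 + 3 = 59)
x = 1
v*x = 59*1 = 59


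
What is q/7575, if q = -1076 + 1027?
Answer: -49/7575 ≈ -0.0064686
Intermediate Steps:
q = -49
q/7575 = -49/7575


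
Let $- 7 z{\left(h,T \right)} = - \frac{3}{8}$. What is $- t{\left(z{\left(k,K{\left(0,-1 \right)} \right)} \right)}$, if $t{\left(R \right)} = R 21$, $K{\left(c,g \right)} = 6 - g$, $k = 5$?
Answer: $- \frac{9}{8} \approx -1.125$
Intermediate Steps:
$z{\left(h,T \right)} = \frac{3}{56}$ ($z{\left(h,T \right)} = - \frac{\left(-3\right) \frac{1}{8}}{7} = \left(- \frac{1}{7}\right) \left(- \frac{3}{8}\right) = \frac{3}{56}$)
$t{\left(R \right)} = 21 R$
$- t{\left(z{\left(k,K{\left(0,-1 \right)} \right)} \right)} = - \frac{21 \cdot 3}{56} = \left(-1\right) \frac{9}{8} = - \frac{9}{8}$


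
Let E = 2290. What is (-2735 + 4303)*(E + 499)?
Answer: 4373152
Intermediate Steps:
(-2735 + 4303)*(E + 499) = (-2735 + 4303)*(2290 + 499) = 1568*2789 = 4373152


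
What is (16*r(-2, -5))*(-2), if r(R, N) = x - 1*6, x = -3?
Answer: 288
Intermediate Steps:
r(R, N) = -9 (r(R, N) = -3 - 1*6 = -3 - 6 = -9)
(16*r(-2, -5))*(-2) = (16*(-9))*(-2) = -144*(-2) = 288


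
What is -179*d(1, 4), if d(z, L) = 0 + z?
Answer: -179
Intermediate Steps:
d(z, L) = z
-179*d(1, 4) = -179*1 = -179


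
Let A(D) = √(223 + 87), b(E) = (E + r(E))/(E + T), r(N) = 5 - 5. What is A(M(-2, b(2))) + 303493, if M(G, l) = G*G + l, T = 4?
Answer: 303493 + √310 ≈ 3.0351e+5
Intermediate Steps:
r(N) = 0
b(E) = E/(4 + E) (b(E) = (E + 0)/(E + 4) = E/(4 + E))
M(G, l) = l + G² (M(G, l) = G² + l = l + G²)
A(D) = √310
A(M(-2, b(2))) + 303493 = √310 + 303493 = 303493 + √310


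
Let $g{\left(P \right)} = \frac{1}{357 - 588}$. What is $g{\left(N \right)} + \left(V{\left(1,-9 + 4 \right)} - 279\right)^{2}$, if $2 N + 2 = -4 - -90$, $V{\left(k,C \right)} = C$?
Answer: $\frac{18631535}{231} \approx 80656.0$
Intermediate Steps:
$N = 42$ ($N = -1 + \frac{-4 - -90}{2} = -1 + \frac{-4 + 90}{2} = -1 + \frac{1}{2} \cdot 86 = -1 + 43 = 42$)
$g{\left(P \right)} = - \frac{1}{231}$ ($g{\left(P \right)} = \frac{1}{-231} = - \frac{1}{231}$)
$g{\left(N \right)} + \left(V{\left(1,-9 + 4 \right)} - 279\right)^{2} = - \frac{1}{231} + \left(\left(-9 + 4\right) - 279\right)^{2} = - \frac{1}{231} + \left(-5 - 279\right)^{2} = - \frac{1}{231} + \left(-284\right)^{2} = - \frac{1}{231} + 80656 = \frac{18631535}{231}$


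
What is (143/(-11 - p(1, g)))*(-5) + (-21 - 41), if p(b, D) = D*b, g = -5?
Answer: 343/6 ≈ 57.167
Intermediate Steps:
(143/(-11 - p(1, g)))*(-5) + (-21 - 41) = (143/(-11 - (-5)))*(-5) + (-21 - 41) = (143/(-11 - 1*(-5)))*(-5) - 62 = (143/(-11 + 5))*(-5) - 62 = (143/(-6))*(-5) - 62 = (143*(-⅙))*(-5) - 62 = -143/6*(-5) - 62 = 715/6 - 62 = 343/6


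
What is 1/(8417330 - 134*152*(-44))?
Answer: 1/9313522 ≈ 1.0737e-7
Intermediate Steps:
1/(8417330 - 134*152*(-44)) = 1/(8417330 - 20368*(-44)) = 1/(8417330 + 896192) = 1/9313522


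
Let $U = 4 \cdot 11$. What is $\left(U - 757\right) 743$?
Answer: $-529759$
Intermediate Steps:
$U = 44$
$\left(U - 757\right) 743 = \left(44 - 757\right) 743 = \left(-713\right) 743 = -529759$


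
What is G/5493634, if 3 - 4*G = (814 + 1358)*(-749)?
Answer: 1626831/21974536 ≈ 0.074033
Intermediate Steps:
G = 1626831/4 (G = ¾ - (814 + 1358)*(-749)/4 = ¾ - 543*(-749) = ¾ - ¼*(-1626828) = ¾ + 406707 = 1626831/4 ≈ 4.0671e+5)
G/5493634 = (1626831/4)/5493634 = (1626831/4)*(1/5493634) = 1626831/21974536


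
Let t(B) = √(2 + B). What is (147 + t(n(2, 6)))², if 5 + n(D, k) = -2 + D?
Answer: (147 + I*√3)² ≈ 21606.0 + 509.2*I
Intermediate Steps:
n(D, k) = -7 + D (n(D, k) = -5 + (-2 + D) = -7 + D)
(147 + t(n(2, 6)))² = (147 + √(2 + (-7 + 2)))² = (147 + √(2 - 5))² = (147 + √(-3))² = (147 + I*√3)²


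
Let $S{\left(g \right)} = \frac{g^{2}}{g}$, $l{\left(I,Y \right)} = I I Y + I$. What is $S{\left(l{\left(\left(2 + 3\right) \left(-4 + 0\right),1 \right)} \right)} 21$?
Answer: $7980$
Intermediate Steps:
$l{\left(I,Y \right)} = I + Y I^{2}$ ($l{\left(I,Y \right)} = I^{2} Y + I = Y I^{2} + I = I + Y I^{2}$)
$S{\left(g \right)} = g$
$S{\left(l{\left(\left(2 + 3\right) \left(-4 + 0\right),1 \right)} \right)} 21 = \left(2 + 3\right) \left(-4 + 0\right) \left(1 + \left(2 + 3\right) \left(-4 + 0\right) 1\right) 21 = 5 \left(-4\right) \left(1 + 5 \left(-4\right) 1\right) 21 = - 20 \left(1 - 20\right) 21 = \left(-20\right) \left(-19\right) 21 = 380 \cdot 21 = 7980$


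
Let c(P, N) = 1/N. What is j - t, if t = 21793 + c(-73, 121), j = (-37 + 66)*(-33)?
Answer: -2752751/121 ≈ -22750.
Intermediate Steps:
j = -957 (j = 29*(-33) = -957)
t = 2636954/121 (t = 21793 + 1/121 = 2636954/121 ≈ 21793.)
j - t = -957 - 1*2636954/121 = -957 - 2636954/121 = -2752751/121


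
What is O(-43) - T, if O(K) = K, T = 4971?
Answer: -5014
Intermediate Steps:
O(-43) - T = -43 - 1*4971 = -43 - 4971 = -5014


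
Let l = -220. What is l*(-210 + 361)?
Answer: -33220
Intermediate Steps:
l*(-210 + 361) = -220*(-210 + 361) = -220*151 = -33220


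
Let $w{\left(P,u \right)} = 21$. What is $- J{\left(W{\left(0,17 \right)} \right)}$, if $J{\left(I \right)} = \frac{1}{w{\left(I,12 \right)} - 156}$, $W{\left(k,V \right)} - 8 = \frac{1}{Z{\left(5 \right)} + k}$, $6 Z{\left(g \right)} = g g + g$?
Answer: $\frac{1}{135} \approx 0.0074074$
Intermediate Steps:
$Z{\left(g \right)} = \frac{g}{6} + \frac{g^{2}}{6}$ ($Z{\left(g \right)} = \frac{g g + g}{6} = \frac{g^{2} + g}{6} = \frac{g + g^{2}}{6} = \frac{g}{6} + \frac{g^{2}}{6}$)
$W{\left(k,V \right)} = 8 + \frac{1}{5 + k}$ ($W{\left(k,V \right)} = 8 + \frac{1}{\frac{1}{6} \cdot 5 \left(1 + 5\right) + k} = 8 + \frac{1}{\frac{1}{6} \cdot 5 \cdot 6 + k} = 8 + \frac{1}{5 + k}$)
$J{\left(I \right)} = - \frac{1}{135}$ ($J{\left(I \right)} = \frac{1}{21 - 156} = \frac{1}{-135} = - \frac{1}{135}$)
$- J{\left(W{\left(0,17 \right)} \right)} = \left(-1\right) \left(- \frac{1}{135}\right) = \frac{1}{135}$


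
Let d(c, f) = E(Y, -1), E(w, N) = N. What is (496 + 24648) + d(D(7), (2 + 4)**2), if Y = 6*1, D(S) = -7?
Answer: 25143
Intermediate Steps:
Y = 6
d(c, f) = -1
(496 + 24648) + d(D(7), (2 + 4)**2) = (496 + 24648) - 1 = 25144 - 1 = 25143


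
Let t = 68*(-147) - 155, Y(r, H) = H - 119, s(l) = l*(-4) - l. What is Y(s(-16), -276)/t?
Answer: 395/10151 ≈ 0.038912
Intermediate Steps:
s(l) = -5*l (s(l) = -4*l - l = -5*l)
Y(r, H) = -119 + H
t = -10151 (t = -9996 - 155 = -10151)
Y(s(-16), -276)/t = (-119 - 276)/(-10151) = -395*(-1/10151) = 395/10151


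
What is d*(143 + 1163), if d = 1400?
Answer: 1828400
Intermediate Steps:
d*(143 + 1163) = 1400*(143 + 1163) = 1400*1306 = 1828400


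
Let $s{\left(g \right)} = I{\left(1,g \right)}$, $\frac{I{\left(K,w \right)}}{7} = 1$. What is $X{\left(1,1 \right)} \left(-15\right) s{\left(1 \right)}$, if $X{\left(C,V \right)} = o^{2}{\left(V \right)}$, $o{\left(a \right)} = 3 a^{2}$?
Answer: $-945$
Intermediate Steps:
$I{\left(K,w \right)} = 7$ ($I{\left(K,w \right)} = 7 \cdot 1 = 7$)
$s{\left(g \right)} = 7$
$X{\left(C,V \right)} = 9 V^{4}$ ($X{\left(C,V \right)} = \left(3 V^{2}\right)^{2} = 9 V^{4}$)
$X{\left(1,1 \right)} \left(-15\right) s{\left(1 \right)} = 9 \cdot 1^{4} \left(-15\right) 7 = 9 \cdot 1 \left(-15\right) 7 = 9 \left(-15\right) 7 = \left(-135\right) 7 = -945$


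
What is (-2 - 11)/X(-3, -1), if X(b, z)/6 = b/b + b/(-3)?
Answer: -13/12 ≈ -1.0833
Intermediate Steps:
X(b, z) = 6 - 2*b (X(b, z) = 6*(b/b + b/(-3)) = 6*(1 + b*(-1/3)) = 6*(1 - b/3) = 6 - 2*b)
(-2 - 11)/X(-3, -1) = (-2 - 11)/(6 - 2*(-3)) = -13/(6 + 6) = -13/12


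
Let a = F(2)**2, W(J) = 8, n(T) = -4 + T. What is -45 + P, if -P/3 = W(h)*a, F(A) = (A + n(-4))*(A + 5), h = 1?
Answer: -42381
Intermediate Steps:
F(A) = (-8 + A)*(5 + A) (F(A) = (A + (-4 - 4))*(A + 5) = (A - 8)*(5 + A) = (-8 + A)*(5 + A))
a = 1764 (a = (-40 + 2**2 - 3*2)**2 = (-40 + 4 - 6)**2 = (-42)**2 = 1764)
P = -42336 (P = -24*1764 = -3*14112 = -42336)
-45 + P = -45 - 42336 = -42381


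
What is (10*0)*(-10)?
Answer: 0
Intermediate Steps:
(10*0)*(-10) = 0*(-10) = 0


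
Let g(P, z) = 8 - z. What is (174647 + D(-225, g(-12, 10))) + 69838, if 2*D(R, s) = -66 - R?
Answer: 489129/2 ≈ 2.4456e+5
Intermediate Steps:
D(R, s) = -33 - R/2 (D(R, s) = (-66 - R)/2 = -33 - R/2)
(174647 + D(-225, g(-12, 10))) + 69838 = (174647 + (-33 - ½*(-225))) + 69838 = (174647 + (-33 + 225/2)) + 69838 = (174647 + 159/2) + 69838 = 349453/2 + 69838 = 489129/2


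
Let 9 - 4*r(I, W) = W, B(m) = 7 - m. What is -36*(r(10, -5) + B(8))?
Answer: -90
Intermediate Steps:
r(I, W) = 9/4 - W/4
-36*(r(10, -5) + B(8)) = -36*((9/4 - ¼*(-5)) + (7 - 1*8)) = -36*((9/4 + 5/4) + (7 - 8)) = -36*(7/2 - 1) = -36*5/2 = -90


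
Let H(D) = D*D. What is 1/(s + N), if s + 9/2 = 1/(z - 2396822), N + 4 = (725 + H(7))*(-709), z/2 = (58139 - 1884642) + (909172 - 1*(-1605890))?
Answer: -1019704/559587552749 ≈ -1.8222e-6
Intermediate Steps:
z = 1377118 (z = 2*((58139 - 1884642) + (909172 - 1*(-1605890))) = 2*(-1826503 + (909172 + 1605890)) = 2*(-1826503 + 2515062) = 2*688559 = 1377118)
H(D) = D**2
N = -548770 (N = -4 + (725 + 7**2)*(-709) = -4 + (725 + 49)*(-709) = -4 + 774*(-709) = -4 - 548766 = -548770)
s = -4588669/1019704 (s = -9/2 + 1/(1377118 - 2396822) = -9/2 + 1/(-1019704) = -9/2 - 1/1019704 = -4588669/1019704 ≈ -4.5000)
1/(s + N) = 1/(-4588669/1019704 - 548770) = 1/(-559587552749/1019704) = -1019704/559587552749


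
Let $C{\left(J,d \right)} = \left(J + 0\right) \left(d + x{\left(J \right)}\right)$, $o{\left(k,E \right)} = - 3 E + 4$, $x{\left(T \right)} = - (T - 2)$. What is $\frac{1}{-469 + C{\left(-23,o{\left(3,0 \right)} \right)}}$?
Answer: $- \frac{1}{1136} \approx -0.00088028$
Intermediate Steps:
$x{\left(T \right)} = 2 - T$ ($x{\left(T \right)} = - (-2 + T) = 2 - T$)
$o{\left(k,E \right)} = 4 - 3 E$
$C{\left(J,d \right)} = J \left(2 + d - J\right)$ ($C{\left(J,d \right)} = \left(J + 0\right) \left(d - \left(-2 + J\right)\right) = J \left(2 + d - J\right)$)
$\frac{1}{-469 + C{\left(-23,o{\left(3,0 \right)} \right)}} = \frac{1}{-469 - 23 \left(2 + \left(4 - 0\right) - -23\right)} = \frac{1}{-469 - 23 \left(2 + \left(4 + 0\right) + 23\right)} = \frac{1}{-469 - 23 \left(2 + 4 + 23\right)} = \frac{1}{-469 - 667} = \frac{1}{-1136} = - \frac{1}{1136}$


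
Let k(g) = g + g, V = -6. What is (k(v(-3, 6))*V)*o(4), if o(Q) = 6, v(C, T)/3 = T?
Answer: -1296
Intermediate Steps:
v(C, T) = 3*T
k(g) = 2*g
(k(v(-3, 6))*V)*o(4) = ((2*(3*6))*(-6))*6 = ((2*18)*(-6))*6 = (36*(-6))*6 = -216*6 = -1296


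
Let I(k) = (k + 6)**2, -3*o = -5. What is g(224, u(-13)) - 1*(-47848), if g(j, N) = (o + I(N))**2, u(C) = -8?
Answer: 430921/9 ≈ 47880.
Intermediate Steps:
o = 5/3 (o = -1/3*(-5) = 5/3 ≈ 1.6667)
I(k) = (6 + k)**2
g(j, N) = (5/3 + (6 + N)**2)**2
g(224, u(-13)) - 1*(-47848) = (5 + 3*(6 - 8)**2)**2/9 - 1*(-47848) = (5 + 3*(-2)**2)**2/9 + 47848 = (5 + 3*4)**2/9 + 47848 = (5 + 12)**2/9 + 47848 = (1/9)*17**2 + 47848 = (1/9)*289 + 47848 = 289/9 + 47848 = 430921/9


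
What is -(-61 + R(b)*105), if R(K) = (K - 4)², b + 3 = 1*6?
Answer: -44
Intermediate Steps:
b = 3 (b = -3 + 1*6 = -3 + 6 = 3)
R(K) = (-4 + K)²
-(-61 + R(b)*105) = -(-61 + (-4 + 3)²*105) = -(-61 + (-1)²*105) = -(-61 + 1*105) = -(-61 + 105) = -1*44 = -44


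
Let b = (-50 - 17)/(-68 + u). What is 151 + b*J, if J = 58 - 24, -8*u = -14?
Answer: 49127/265 ≈ 185.39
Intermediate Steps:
u = 7/4 (u = -1/8*(-14) = 7/4 ≈ 1.7500)
b = 268/265 (b = (-50 - 17)/(-68 + 7/4) = -67/(-265/4) = -67*(-4/265) = 268/265 ≈ 1.0113)
J = 34
151 + b*J = 151 + (268/265)*34 = 151 + 9112/265 = 49127/265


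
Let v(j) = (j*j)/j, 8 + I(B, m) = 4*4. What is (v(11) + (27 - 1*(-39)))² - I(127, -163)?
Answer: 5921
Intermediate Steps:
I(B, m) = 8 (I(B, m) = -8 + 4*4 = -8 + 16 = 8)
v(j) = j (v(j) = j²/j = j)
(v(11) + (27 - 1*(-39)))² - I(127, -163) = (11 + (27 - 1*(-39)))² - 1*8 = (11 + (27 + 39))² - 8 = (11 + 66)² - 8 = 77² - 8 = 5929 - 8 = 5921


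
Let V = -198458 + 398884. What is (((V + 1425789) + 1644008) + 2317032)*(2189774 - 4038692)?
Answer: -10330376340090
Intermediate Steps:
V = 200426
(((V + 1425789) + 1644008) + 2317032)*(2189774 - 4038692) = (((200426 + 1425789) + 1644008) + 2317032)*(2189774 - 4038692) = ((1626215 + 1644008) + 2317032)*(-1848918) = (3270223 + 2317032)*(-1848918) = 5587255*(-1848918) = -10330376340090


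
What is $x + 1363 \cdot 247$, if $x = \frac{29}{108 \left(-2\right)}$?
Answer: $\frac{72718747}{216} \approx 3.3666 \cdot 10^{5}$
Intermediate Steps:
$x = - \frac{29}{216}$ ($x = \frac{29}{-216} = 29 \left(- \frac{1}{216}\right) = - \frac{29}{216} \approx -0.13426$)
$x + 1363 \cdot 247 = - \frac{29}{216} + 1363 \cdot 247 = - \frac{29}{216} + 336661 = \frac{72718747}{216}$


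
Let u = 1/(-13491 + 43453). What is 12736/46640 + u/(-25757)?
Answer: 614298059349/2249596547110 ≈ 0.27307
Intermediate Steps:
u = 1/29962 ≈ 3.3376e-5
12736/46640 + u/(-25757) = 12736/46640 + (1/29962)/(-25757) = 12736*(1/46640) + (1/29962)*(-1/25757) = 796/2915 - 1/771731234 = 614298059349/2249596547110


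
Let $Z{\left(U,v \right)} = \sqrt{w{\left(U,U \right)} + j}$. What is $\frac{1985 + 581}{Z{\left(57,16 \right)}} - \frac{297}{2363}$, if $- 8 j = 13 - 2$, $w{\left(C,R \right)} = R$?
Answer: $- \frac{297}{2363} + \frac{5132 \sqrt{890}}{445} \approx 343.92$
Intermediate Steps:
$j = - \frac{11}{8}$ ($j = - \frac{13 - 2}{8} = \left(- \frac{1}{8}\right) 11 = - \frac{11}{8} \approx -1.375$)
$Z{\left(U,v \right)} = \sqrt{- \frac{11}{8} + U}$ ($Z{\left(U,v \right)} = \sqrt{U - \frac{11}{8}} = \sqrt{- \frac{11}{8} + U}$)
$\frac{1985 + 581}{Z{\left(57,16 \right)}} - \frac{297}{2363} = \frac{1985 + 581}{\frac{1}{4} \sqrt{-22 + 16 \cdot 57}} - \frac{297}{2363} = \frac{2566}{\frac{1}{4} \sqrt{-22 + 912}} - \frac{297}{2363} = \frac{2566}{\frac{1}{4} \sqrt{890}} - \frac{297}{2363} = 2566 \frac{2 \sqrt{890}}{445} - \frac{297}{2363} = \frac{5132 \sqrt{890}}{445} - \frac{297}{2363} = - \frac{297}{2363} + \frac{5132 \sqrt{890}}{445}$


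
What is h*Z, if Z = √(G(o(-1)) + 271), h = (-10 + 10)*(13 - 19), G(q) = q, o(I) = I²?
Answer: 0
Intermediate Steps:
h = 0 (h = 0*(-6) = 0)
Z = 4*√17 (Z = √((-1)² + 271) = √(1 + 271) = √272 = 4*√17 ≈ 16.492)
h*Z = 0*(4*√17) = 0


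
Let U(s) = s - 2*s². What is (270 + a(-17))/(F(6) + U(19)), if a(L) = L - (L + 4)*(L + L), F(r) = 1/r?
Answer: 1134/4217 ≈ 0.26891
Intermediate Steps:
a(L) = L - 2*L*(4 + L) (a(L) = L - (4 + L)*2*L = L - 2*L*(4 + L))
(270 + a(-17))/(F(6) + U(19)) = (270 - 1*(-17)*(7 + 2*(-17)))/(1/6 + 19*(1 - 2*19)) = (270 - 1*(-17)*(7 - 34))/(⅙ + 19*(1 - 38)) = (270 - 1*(-17)*(-27))/(⅙ + 19*(-37)) = (270 - 459)/(⅙ - 703) = -189/(-4217/6) = -189*(-6/4217) = 1134/4217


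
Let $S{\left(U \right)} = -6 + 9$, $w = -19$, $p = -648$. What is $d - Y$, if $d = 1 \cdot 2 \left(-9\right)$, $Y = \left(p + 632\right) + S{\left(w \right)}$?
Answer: $-5$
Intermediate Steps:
$S{\left(U \right)} = 3$
$Y = -13$ ($Y = \left(-648 + 632\right) + 3 = -16 + 3 = -13$)
$d = -18$ ($d = 2 \left(-9\right) = -18$)
$d - Y = -18 - -13 = -18 + 13 = -5$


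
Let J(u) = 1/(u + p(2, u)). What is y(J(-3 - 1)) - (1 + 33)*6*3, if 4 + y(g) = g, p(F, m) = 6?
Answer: -1231/2 ≈ -615.50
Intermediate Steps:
J(u) = 1/(6 + u) (J(u) = 1/(u + 6) = 1/(6 + u))
y(g) = -4 + g
y(J(-3 - 1)) - (1 + 33)*6*3 = (-4 + 1/(6 + (-3 - 1))) - (1 + 33)*6*3 = (-4 + 1/(6 - 4)) - 34*18 = (-4 + 1/2) - 1*612 = (-4 + 1/2) - 612 = -7/2 - 612 = -1231/2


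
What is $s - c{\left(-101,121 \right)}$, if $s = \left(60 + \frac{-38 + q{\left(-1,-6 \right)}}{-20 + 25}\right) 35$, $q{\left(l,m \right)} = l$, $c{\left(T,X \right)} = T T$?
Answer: $-8374$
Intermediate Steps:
$c{\left(T,X \right)} = T^{2}$
$s = 1827$ ($s = \left(60 + \frac{-38 - 1}{-20 + 25}\right) 35 = \left(60 - \frac{39}{5}\right) 35 = \frac{261}{5} \cdot 35 = 1827$)
$s - c{\left(-101,121 \right)} = 1827 - \left(-101\right)^{2} = 1827 - 10201 = -8374$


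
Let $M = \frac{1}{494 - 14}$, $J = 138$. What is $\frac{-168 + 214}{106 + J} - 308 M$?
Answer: $- \frac{3317}{7320} \approx -0.45314$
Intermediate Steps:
$M = \frac{1}{480} \approx 0.0020833$
$\frac{-168 + 214}{106 + J} - 308 M = \frac{-168 + 214}{106 + 138} - \frac{77}{120} = \frac{46}{244} - \frac{77}{120} = 46 \cdot \frac{1}{244} - \frac{77}{120} = \frac{23}{122} - \frac{77}{120} = - \frac{3317}{7320}$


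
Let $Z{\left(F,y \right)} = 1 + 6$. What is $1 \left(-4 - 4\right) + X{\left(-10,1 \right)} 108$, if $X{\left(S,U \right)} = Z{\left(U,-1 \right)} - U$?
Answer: $640$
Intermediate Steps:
$Z{\left(F,y \right)} = 7$
$X{\left(S,U \right)} = 7 - U$
$1 \left(-4 - 4\right) + X{\left(-10,1 \right)} 108 = 1 \left(-4 - 4\right) + \left(7 - 1\right) 108 = 1 \left(-8\right) + \left(7 - 1\right) 108 = -8 + 6 \cdot 108 = -8 + 648 = 640$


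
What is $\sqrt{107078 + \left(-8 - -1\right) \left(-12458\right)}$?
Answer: $2 \sqrt{48571} \approx 440.78$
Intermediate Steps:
$\sqrt{107078 + \left(-8 - -1\right) \left(-12458\right)} = \sqrt{107078 + \left(-8 + 1\right) \left(-12458\right)} = \sqrt{107078 - -87206} = \sqrt{107078 + 87206} = \sqrt{194284} = 2 \sqrt{48571}$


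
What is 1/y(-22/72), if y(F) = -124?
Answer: -1/124 ≈ -0.0080645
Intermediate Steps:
1/y(-22/72) = 1/(-124) = -1/124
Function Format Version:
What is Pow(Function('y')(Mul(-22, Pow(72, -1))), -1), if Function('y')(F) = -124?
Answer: Rational(-1, 124) ≈ -0.0080645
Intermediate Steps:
Pow(Function('y')(Mul(-22, Pow(72, -1))), -1) = Pow(-124, -1) = Rational(-1, 124)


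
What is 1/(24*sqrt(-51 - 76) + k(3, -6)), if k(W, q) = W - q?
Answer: 1/8137 - 8*I*sqrt(127)/24411 ≈ 0.0001229 - 0.0036932*I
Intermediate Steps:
1/(24*sqrt(-51 - 76) + k(3, -6)) = 1/(24*sqrt(-51 - 76) + (3 - 1*(-6))) = 1/(24*sqrt(-127) + (3 + 6)) = 1/(24*(I*sqrt(127)) + 9) = 1/(24*I*sqrt(127) + 9) = 1/(9 + 24*I*sqrt(127))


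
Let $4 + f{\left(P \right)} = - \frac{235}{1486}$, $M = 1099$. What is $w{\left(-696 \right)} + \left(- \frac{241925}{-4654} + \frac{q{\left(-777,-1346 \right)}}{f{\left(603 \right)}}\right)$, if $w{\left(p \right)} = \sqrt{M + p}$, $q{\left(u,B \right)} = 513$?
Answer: $- \frac{2052973397}{28757066} + \sqrt{403} \approx -51.315$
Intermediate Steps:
$f{\left(P \right)} = - \frac{6179}{1486}$ ($f{\left(P \right)} = -4 - \frac{235}{1486} = - \frac{6179}{1486}$)
$w{\left(p \right)} = \sqrt{1099 + p}$
$w{\left(-696 \right)} + \left(- \frac{241925}{-4654} + \frac{q{\left(-777,-1346 \right)}}{f{\left(603 \right)}}\right) = \sqrt{1099 - 696} + \left(- \frac{241925}{-4654} + \frac{513}{- \frac{6179}{1486}}\right) = \sqrt{403} + \left(\left(-241925\right) \left(- \frac{1}{4654}\right) + 513 \left(- \frac{1486}{6179}\right)\right) = \sqrt{403} + \left(\frac{241925}{4654} - \frac{762318}{6179}\right) = \sqrt{403} - \frac{2052973397}{28757066} = - \frac{2052973397}{28757066} + \sqrt{403}$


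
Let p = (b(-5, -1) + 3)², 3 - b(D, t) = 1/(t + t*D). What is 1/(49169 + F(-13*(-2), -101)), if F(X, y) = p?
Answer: 16/787233 ≈ 2.0324e-5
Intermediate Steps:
b(D, t) = 3 - 1/(t + D*t) (b(D, t) = 3 - 1/(t + t*D) = 3 - 1/(t + D*t))
p = 529/16 (p = ((-1 + 3*(-1) + 3*(-5)*(-1))/((-1)*(1 - 5)) + 3)² = (-1*(-1 - 3 + 15)/(-4) + 3)² = (-1*(-¼)*11 + 3)² = (11/4 + 3)² = (23/4)² = 529/16 ≈ 33.063)
F(X, y) = 529/16
1/(49169 + F(-13*(-2), -101)) = 1/(49169 + 529/16) = 1/(787233/16) = 16/787233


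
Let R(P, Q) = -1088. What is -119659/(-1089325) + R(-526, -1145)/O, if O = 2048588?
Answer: 60986701473/557894530775 ≈ 0.10932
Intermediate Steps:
-119659/(-1089325) + R(-526, -1145)/O = -119659/(-1089325) - 1088/2048588 = -119659*(-1/1089325) - 1088*1/2048588 = 119659/1089325 - 272/512147 = 60986701473/557894530775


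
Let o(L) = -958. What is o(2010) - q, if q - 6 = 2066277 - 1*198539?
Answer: -1868702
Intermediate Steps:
q = 1867744 (q = 6 + (2066277 - 1*198539) = 6 + (2066277 - 198539) = 6 + 1867738 = 1867744)
o(2010) - q = -958 - 1*1867744 = -958 - 1867744 = -1868702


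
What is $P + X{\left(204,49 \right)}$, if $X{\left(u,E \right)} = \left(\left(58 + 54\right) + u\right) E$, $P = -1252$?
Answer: $14232$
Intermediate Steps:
$X{\left(u,E \right)} = E \left(112 + u\right)$ ($X{\left(u,E \right)} = \left(112 + u\right) E = E \left(112 + u\right)$)
$P + X{\left(204,49 \right)} = -1252 + 49 \left(112 + 204\right) = -1252 + 49 \cdot 316 = -1252 + 15484 = 14232$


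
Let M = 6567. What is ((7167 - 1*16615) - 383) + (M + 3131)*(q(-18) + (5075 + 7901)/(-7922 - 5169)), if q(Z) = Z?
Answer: -195365861/1007 ≈ -1.9401e+5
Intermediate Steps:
((7167 - 1*16615) - 383) + (M + 3131)*(q(-18) + (5075 + 7901)/(-7922 - 5169)) = ((7167 - 1*16615) - 383) + (6567 + 3131)*(-18 + (5075 + 7901)/(-7922 - 5169)) = ((7167 - 16615) - 383) + 9698*(-18 + 12976/(-13091)) = (-9448 - 383) + 9698*(-18 + 12976*(-1/13091)) = -9831 + 9698*(-18 - 12976/13091) = -9831 + 9698*(-248614/13091) = -9831 - 185466044/1007 = -195365861/1007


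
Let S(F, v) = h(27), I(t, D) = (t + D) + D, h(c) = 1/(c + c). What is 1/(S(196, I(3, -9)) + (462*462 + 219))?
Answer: 54/11537803 ≈ 4.6803e-6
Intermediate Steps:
h(c) = 1/(2*c)
I(t, D) = t + 2*D (I(t, D) = (D + t) + D = t + 2*D)
S(F, v) = 1/54 (S(F, v) = (½)/27 = (½)*(1/27) = 1/54)
1/(S(196, I(3, -9)) + (462*462 + 219)) = 1/(1/54 + (462*462 + 219)) = 1/(1/54 + (213444 + 219)) = 1/(1/54 + 213663) = 1/(11537803/54) = 54/11537803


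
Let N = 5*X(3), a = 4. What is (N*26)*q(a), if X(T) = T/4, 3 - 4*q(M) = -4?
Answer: 1365/8 ≈ 170.63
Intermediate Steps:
q(M) = 7/4 (q(M) = 3/4 - 1/4*(-4) = 3/4 + 1 = 7/4)
X(T) = T/4 (X(T) = T*(1/4) = T/4)
N = 15/4 (N = 5*((1/4)*3) = 5*(3/4) = 15/4 ≈ 3.7500)
(N*26)*q(a) = ((15/4)*26)*(7/4) = (195/2)*(7/4) = 1365/8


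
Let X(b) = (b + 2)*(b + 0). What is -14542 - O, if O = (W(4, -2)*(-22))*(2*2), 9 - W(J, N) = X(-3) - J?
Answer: -13662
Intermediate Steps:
X(b) = b*(2 + b) (X(b) = (2 + b)*b = b*(2 + b))
W(J, N) = 6 + J (W(J, N) = 9 - (-3*(2 - 3) - J) = 9 - (-3*(-1) - J) = 9 - (3 - J) = 9 + (-3 + J) = 6 + J)
O = -880 (O = ((6 + 4)*(-22))*(2*2) = (10*(-22))*4 = -220*4 = -880)
-14542 - O = -14542 - 1*(-880) = -14542 + 880 = -13662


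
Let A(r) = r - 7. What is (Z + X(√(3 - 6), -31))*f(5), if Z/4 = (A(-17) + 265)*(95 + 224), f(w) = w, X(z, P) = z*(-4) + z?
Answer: 1537580 - 15*I*√3 ≈ 1.5376e+6 - 25.981*I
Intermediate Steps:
A(r) = -7 + r
X(z, P) = -3*z (X(z, P) = -4*z + z = -3*z)
Z = 307516 (Z = 4*(((-7 - 17) + 265)*(95 + 224)) = 4*((-24 + 265)*319) = 4*(241*319) = 4*76879 = 307516)
(Z + X(√(3 - 6), -31))*f(5) = (307516 - 3*√(3 - 6))*5 = (307516 - 3*I*√3)*5 = 1537580 - 15*I*√3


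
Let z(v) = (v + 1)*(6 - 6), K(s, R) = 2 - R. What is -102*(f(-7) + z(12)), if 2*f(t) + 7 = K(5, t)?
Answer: -102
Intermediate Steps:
f(t) = -5/2 - t/2 (f(t) = -7/2 + (2 - t)/2 = -7/2 + (1 - t/2) = -5/2 - t/2)
z(v) = 0 (z(v) = (1 + v)*0 = 0)
-102*(f(-7) + z(12)) = -102*((-5/2 - ½*(-7)) + 0) = -102*((-5/2 + 7/2) + 0) = -102*(1 + 0) = -102*1 = -102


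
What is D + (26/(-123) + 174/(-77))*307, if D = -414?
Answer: -11106022/9471 ≈ -1172.6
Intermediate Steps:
D + (26/(-123) + 174/(-77))*307 = -414 + (26/(-123) + 174/(-77))*307 = -414 + (26*(-1/123) + 174*(-1/77))*307 = -414 + (-26/123 - 174/77)*307 = -414 - 23404/9471*307 = -414 - 7185028/9471 = -11106022/9471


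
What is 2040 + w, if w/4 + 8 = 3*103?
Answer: 3244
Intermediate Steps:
w = 1204 (w = -32 + 4*(3*103) = -32 + 4*309 = -32 + 1236 = 1204)
2040 + w = 2040 + 1204 = 3244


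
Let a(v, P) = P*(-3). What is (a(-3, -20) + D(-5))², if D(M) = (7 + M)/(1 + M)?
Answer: 14161/4 ≈ 3540.3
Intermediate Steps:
D(M) = (7 + M)/(1 + M)
a(v, P) = -3*P
(a(-3, -20) + D(-5))² = (-3*(-20) + (7 - 5)/(1 - 5))² = (60 + 2/(-4))² = (60 - ¼*2)² = (60 - ½)² = (119/2)² = 14161/4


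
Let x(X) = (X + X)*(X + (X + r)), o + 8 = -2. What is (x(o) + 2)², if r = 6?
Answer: 79524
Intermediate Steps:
o = -10 (o = -8 - 2 = -10)
x(X) = 2*X*(6 + 2*X) (x(X) = (X + X)*(X + (X + 6)) = (2*X)*(X + (6 + X)) = (2*X)*(6 + 2*X) = 2*X*(6 + 2*X))
(x(o) + 2)² = (4*(-10)*(3 - 10) + 2)² = (4*(-10)*(-7) + 2)² = (280 + 2)² = 282² = 79524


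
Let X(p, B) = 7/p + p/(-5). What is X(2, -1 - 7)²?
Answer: 961/100 ≈ 9.6100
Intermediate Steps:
X(p, B) = 7/p - p/5 (X(p, B) = 7/p + p*(-⅕) = 7/p - p/5)
X(2, -1 - 7)² = (7/2 - ⅕*2)² = (7*(½) - ⅖)² = (7/2 - ⅖)² = (31/10)² = 961/100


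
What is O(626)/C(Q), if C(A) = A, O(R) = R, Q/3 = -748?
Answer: -313/1122 ≈ -0.27897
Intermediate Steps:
Q = -2244 (Q = 3*(-748) = -2244)
O(626)/C(Q) = 626/(-2244) = 626*(-1/2244) = -313/1122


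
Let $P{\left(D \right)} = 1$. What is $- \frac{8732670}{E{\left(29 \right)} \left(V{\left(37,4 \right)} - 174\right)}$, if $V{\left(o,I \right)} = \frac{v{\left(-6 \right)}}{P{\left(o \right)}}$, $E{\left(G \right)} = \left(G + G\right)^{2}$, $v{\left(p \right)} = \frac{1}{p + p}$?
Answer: $\frac{26198010}{1756849} \approx 14.912$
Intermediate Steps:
$v{\left(p \right)} = \frac{1}{2 p}$
$E{\left(G \right)} = 4 G^{2}$ ($E{\left(G \right)} = \left(2 G\right)^{2} = 4 G^{2}$)
$V{\left(o,I \right)} = - \frac{1}{12}$ ($V{\left(o,I \right)} = \frac{\frac{1}{2} \frac{1}{-6}}{1} = \frac{1}{2} \left(- \frac{1}{6}\right) 1 = \left(- \frac{1}{12}\right) 1 = - \frac{1}{12}$)
$- \frac{8732670}{E{\left(29 \right)} \left(V{\left(37,4 \right)} - 174\right)} = - \frac{8732670}{4 \cdot 29^{2} \left(- \frac{1}{12} - 174\right)} = - \frac{8732670}{4 \cdot 841 \left(- \frac{2089}{12}\right)} = - \frac{8732670}{3364 \left(- \frac{2089}{12}\right)} = - \frac{8732670}{- \frac{1756849}{3}} = \left(-8732670\right) \left(- \frac{3}{1756849}\right) = \frac{26198010}{1756849}$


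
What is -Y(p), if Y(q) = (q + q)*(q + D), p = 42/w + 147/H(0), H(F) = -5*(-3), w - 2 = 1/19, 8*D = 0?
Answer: -7738178/4225 ≈ -1831.5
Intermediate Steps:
D = 0 (D = (⅛)*0 = 0)
w = 39/19 (w = 2 + 1/19 = 39/19 ≈ 2.0526)
H(F) = 15
p = 1967/65 (p = 42/(39/19) + 147/15 = 42*(19/39) + 147*(1/15) = 266/13 + 49/5 = 1967/65 ≈ 30.262)
Y(q) = 2*q² (Y(q) = (q + q)*(q + 0) = (2*q)*q = 2*q²)
-Y(p) = -2*(1967/65)² = -2*3869089/4225 = -1*7738178/4225 = -7738178/4225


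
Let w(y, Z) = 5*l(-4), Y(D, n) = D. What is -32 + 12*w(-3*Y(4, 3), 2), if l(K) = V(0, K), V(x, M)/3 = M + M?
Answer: -1472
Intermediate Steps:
V(x, M) = 6*M (V(x, M) = 3*(M + M) = 3*(2*M) = 6*M)
l(K) = 6*K
w(y, Z) = -120 (w(y, Z) = 5*(6*(-4)) = 5*(-24) = -120)
-32 + 12*w(-3*Y(4, 3), 2) = -32 + 12*(-120) = -32 - 1440 = -1472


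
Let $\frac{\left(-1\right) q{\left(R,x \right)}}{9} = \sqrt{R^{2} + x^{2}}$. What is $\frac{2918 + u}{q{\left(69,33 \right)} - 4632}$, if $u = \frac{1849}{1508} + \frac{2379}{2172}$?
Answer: $- \frac{153839507542}{238619944173} + \frac{5978219205 \sqrt{26}}{318159925564} \approx -0.54889$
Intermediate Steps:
$q{\left(R,x \right)} = - 9 \sqrt{R^{2} + x^{2}}$
$u = \frac{316815}{136474}$ ($u = 1849 \cdot \frac{1}{1508} + 2379 \cdot \frac{1}{2172} = \frac{1849}{1508} + \frac{793}{724} = \frac{316815}{136474} \approx 2.3214$)
$\frac{2918 + u}{q{\left(69,33 \right)} - 4632} = \frac{2918 + \frac{316815}{136474}}{- 9 \sqrt{69^{2} + 33^{2}} - 4632} = \frac{398547947}{136474 \left(- 9 \sqrt{4761 + 1089} - 4632\right)} = \frac{398547947}{136474 \left(- 9 \sqrt{5850} - 4632\right)} = \frac{398547947}{136474 \left(- 9 \cdot 15 \sqrt{26} - 4632\right)} = \frac{398547947}{136474 \left(- 135 \sqrt{26} - 4632\right)} = \frac{398547947}{136474 \left(-4632 - 135 \sqrt{26}\right)}$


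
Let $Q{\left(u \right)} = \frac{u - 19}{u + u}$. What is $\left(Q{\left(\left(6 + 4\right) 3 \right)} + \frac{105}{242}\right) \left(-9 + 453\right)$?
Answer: $\frac{165797}{605} \approx 274.04$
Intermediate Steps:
$Q{\left(u \right)} = \frac{-19 + u}{2 u}$
$\left(Q{\left(\left(6 + 4\right) 3 \right)} + \frac{105}{242}\right) \left(-9 + 453\right) = \left(\frac{-19 + \left(6 + 4\right) 3}{2 \left(6 + 4\right) 3} + \frac{105}{242}\right) \left(-9 + 453\right) = \left(\frac{-19 + 10 \cdot 3}{2 \cdot 10 \cdot 3} + 105 \cdot \frac{1}{242}\right) 444 = \left(\frac{-19 + 30}{2 \cdot 30} + \frac{105}{242}\right) 444 = \left(\frac{1}{2} \cdot \frac{1}{30} \cdot 11 + \frac{105}{242}\right) 444 = \left(\frac{11}{60} + \frac{105}{242}\right) 444 = \frac{4481}{7260} \cdot 444 = \frac{165797}{605}$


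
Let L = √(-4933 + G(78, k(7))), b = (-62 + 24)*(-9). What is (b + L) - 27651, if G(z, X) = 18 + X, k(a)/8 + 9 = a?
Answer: -27309 + I*√4931 ≈ -27309.0 + 70.221*I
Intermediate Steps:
k(a) = -72 + 8*a
b = 342 (b = -38*(-9) = 342)
L = I*√4931 (L = √(-4933 + (18 + (-72 + 8*7))) = √(-4933 + (18 + (-72 + 56))) = √(-4933 + (18 - 16)) = √(-4933 + 2) = √(-4931) = I*√4931 ≈ 70.221*I)
(b + L) - 27651 = (342 + I*√4931) - 27651 = -27309 + I*√4931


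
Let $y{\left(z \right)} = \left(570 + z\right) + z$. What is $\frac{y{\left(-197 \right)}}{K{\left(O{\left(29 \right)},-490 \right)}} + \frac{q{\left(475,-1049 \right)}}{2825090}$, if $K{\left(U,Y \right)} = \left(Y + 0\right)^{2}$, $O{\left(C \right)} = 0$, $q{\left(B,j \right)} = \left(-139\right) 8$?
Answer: $\frac{5755616}{16957602725} \approx 0.00033941$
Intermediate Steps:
$q{\left(B,j \right)} = -1112$
$K{\left(U,Y \right)} = Y^{2}$
$y{\left(z \right)} = 570 + 2 z$
$\frac{y{\left(-197 \right)}}{K{\left(O{\left(29 \right)},-490 \right)}} + \frac{q{\left(475,-1049 \right)}}{2825090} = \frac{570 + 2 \left(-197\right)}{\left(-490\right)^{2}} - \frac{1112}{2825090} = \frac{570 - 394}{240100} - \frac{556}{1412545} = 176 \cdot \frac{1}{240100} - \frac{556}{1412545} = \frac{44}{60025} - \frac{556}{1412545} = \frac{5755616}{16957602725}$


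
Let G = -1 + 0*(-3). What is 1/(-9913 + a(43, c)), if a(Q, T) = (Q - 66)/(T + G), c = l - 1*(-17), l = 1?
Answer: -17/168544 ≈ -0.00010086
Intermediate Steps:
G = -1 (G = -1 + 0 = -1)
c = 18 (c = 1 - 1*(-17) = 1 + 17 = 18)
a(Q, T) = (-66 + Q)/(-1 + T) (a(Q, T) = (Q - 66)/(T - 1) = (-66 + Q)/(-1 + T))
1/(-9913 + a(43, c)) = 1/(-9913 + (-66 + 43)/(-1 + 18)) = 1/(-9913 - 23/17) = 1/(-168544/17) = -17/168544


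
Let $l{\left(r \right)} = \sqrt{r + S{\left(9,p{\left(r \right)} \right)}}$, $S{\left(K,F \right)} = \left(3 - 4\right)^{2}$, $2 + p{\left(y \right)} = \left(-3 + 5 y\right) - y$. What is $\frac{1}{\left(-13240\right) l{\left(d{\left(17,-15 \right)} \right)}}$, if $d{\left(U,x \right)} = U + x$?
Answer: $- \frac{\sqrt{3}}{39720} \approx -4.3607 \cdot 10^{-5}$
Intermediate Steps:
$p{\left(y \right)} = -5 + 4 y$ ($p{\left(y \right)} = -2 + \left(\left(-3 + 5 y\right) - y\right) = -2 + \left(-3 + 4 y\right) = -5 + 4 y$)
$S{\left(K,F \right)} = 1$ ($S{\left(K,F \right)} = \left(-1\right)^{2} = 1$)
$l{\left(r \right)} = \sqrt{1 + r}$ ($l{\left(r \right)} = \sqrt{r + 1} = \sqrt{1 + r}$)
$\frac{1}{\left(-13240\right) l{\left(d{\left(17,-15 \right)} \right)}} = \frac{1}{\left(-13240\right) \sqrt{1 + \left(17 - 15\right)}} = - \frac{1}{13240 \sqrt{1 + 2}} = - \frac{1}{13240 \sqrt{3}} = - \frac{\frac{1}{3} \sqrt{3}}{13240} = - \frac{\sqrt{3}}{39720}$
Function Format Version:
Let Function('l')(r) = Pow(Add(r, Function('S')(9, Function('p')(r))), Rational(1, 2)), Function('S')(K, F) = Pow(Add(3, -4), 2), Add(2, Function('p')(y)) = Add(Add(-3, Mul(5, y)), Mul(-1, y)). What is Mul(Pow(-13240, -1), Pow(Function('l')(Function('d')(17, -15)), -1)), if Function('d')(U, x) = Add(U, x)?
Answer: Mul(Rational(-1, 39720), Pow(3, Rational(1, 2))) ≈ -4.3607e-5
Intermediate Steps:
Function('p')(y) = Add(-5, Mul(4, y)) (Function('p')(y) = Add(-2, Add(Add(-3, Mul(5, y)), Mul(-1, y))) = Add(-2, Add(-3, Mul(4, y))) = Add(-5, Mul(4, y)))
Function('S')(K, F) = 1 (Function('S')(K, F) = Pow(-1, 2) = 1)
Function('l')(r) = Pow(Add(1, r), Rational(1, 2)) (Function('l')(r) = Pow(Add(r, 1), Rational(1, 2)) = Pow(Add(1, r), Rational(1, 2)))
Mul(Pow(-13240, -1), Pow(Function('l')(Function('d')(17, -15)), -1)) = Mul(Pow(-13240, -1), Pow(Pow(Add(1, Add(17, -15)), Rational(1, 2)), -1)) = Mul(Rational(-1, 13240), Pow(Pow(Add(1, 2), Rational(1, 2)), -1)) = Mul(Rational(-1, 13240), Pow(Pow(3, Rational(1, 2)), -1)) = Mul(Rational(-1, 13240), Mul(Rational(1, 3), Pow(3, Rational(1, 2)))) = Mul(Rational(-1, 39720), Pow(3, Rational(1, 2)))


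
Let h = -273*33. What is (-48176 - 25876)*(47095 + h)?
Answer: -2820344472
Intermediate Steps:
h = -9009
(-48176 - 25876)*(47095 + h) = (-48176 - 25876)*(47095 - 9009) = -74052*38086 = -2820344472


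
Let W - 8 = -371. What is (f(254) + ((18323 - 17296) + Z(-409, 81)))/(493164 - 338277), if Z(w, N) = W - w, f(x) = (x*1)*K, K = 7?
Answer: 2851/154887 ≈ 0.018407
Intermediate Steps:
W = -363 (W = 8 - 371 = -363)
f(x) = 7*x (f(x) = (x*1)*7 = x*7 = 7*x)
Z(w, N) = -363 - w
(f(254) + ((18323 - 17296) + Z(-409, 81)))/(493164 - 338277) = (7*254 + ((18323 - 17296) + (-363 - 1*(-409))))/(493164 - 338277) = (1778 + (1027 + (-363 + 409)))/154887 = (1778 + (1027 + 46))*(1/154887) = (1778 + 1073)*(1/154887) = 2851*(1/154887) = 2851/154887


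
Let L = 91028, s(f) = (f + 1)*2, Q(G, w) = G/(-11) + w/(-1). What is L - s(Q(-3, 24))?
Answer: 1001808/11 ≈ 91074.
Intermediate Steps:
Q(G, w) = -w - G/11 (Q(G, w) = G*(-1/11) + w*(-1) = -G/11 - w = -w - G/11)
s(f) = 2 + 2*f (s(f) = (1 + f)*2 = 2 + 2*f)
L - s(Q(-3, 24)) = 91028 - (2 + 2*(-1*24 - 1/11*(-3))) = 91028 - (2 + 2*(-24 + 3/11)) = 91028 - (2 + 2*(-261/11)) = 91028 - (2 - 522/11) = 91028 - 1*(-500/11) = 91028 + 500/11 = 1001808/11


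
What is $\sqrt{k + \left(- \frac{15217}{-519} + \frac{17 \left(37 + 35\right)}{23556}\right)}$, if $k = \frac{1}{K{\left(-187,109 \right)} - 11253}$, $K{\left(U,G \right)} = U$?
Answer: $\frac{\sqrt{8730987116035965}}{17241180} \approx 5.4196$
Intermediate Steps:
$k = - \frac{1}{11440}$ ($k = \frac{1}{-187 - 11253} = \frac{1}{-11440} = - \frac{1}{11440} \approx -8.7413 \cdot 10^{-5}$)
$\sqrt{k + \left(- \frac{15217}{-519} + \frac{17 \left(37 + 35\right)}{23556}\right)} = \sqrt{- \frac{1}{11440} + \left(- \frac{15217}{-519} + \frac{17 \left(37 + 35\right)}{23556}\right)} = \sqrt{- \frac{1}{11440} + \left(\left(-15217\right) \left(- \frac{1}{519}\right) + 17 \cdot 72 \cdot \frac{1}{23556}\right)} = \sqrt{- \frac{1}{11440} + \left(\frac{15217}{519} + 1224 \cdot \frac{1}{23556}\right)} = \sqrt{- \frac{1}{11440} + \left(\frac{15217}{519} + \frac{102}{1963}\right)} = \sqrt{- \frac{1}{11440} + \frac{29923909}{1018797}} = \sqrt{\frac{2025612427}{68964720}} = \frac{\sqrt{8730987116035965}}{17241180}$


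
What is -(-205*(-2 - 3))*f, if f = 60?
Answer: -61500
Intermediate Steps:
-(-205*(-2 - 3))*f = -(-205*(-2 - 3))*60 = -(-205*(-5))*60 = -(-41*(-25))*60 = -1025*60 = -1*61500 = -61500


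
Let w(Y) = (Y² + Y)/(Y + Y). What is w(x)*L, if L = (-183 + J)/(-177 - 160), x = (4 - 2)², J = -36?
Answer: 1095/674 ≈ 1.6246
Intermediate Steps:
x = 4 (x = 2² = 4)
L = 219/337 (L = (-183 - 36)/(-177 - 160) = -219/(-337) = -219*(-1/337) = 219/337 ≈ 0.64985)
w(Y) = (Y + Y²)/(2*Y) (w(Y) = (Y + Y²)/((2*Y)) = (Y + Y²)*(1/(2*Y)) = (Y + Y²)/(2*Y))
w(x)*L = (½ + (½)*4)*(219/337) = (½ + 2)*(219/337) = (5/2)*(219/337) = 1095/674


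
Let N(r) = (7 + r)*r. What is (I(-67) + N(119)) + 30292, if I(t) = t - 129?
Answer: 45090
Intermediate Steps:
I(t) = -129 + t
N(r) = r*(7 + r)
(I(-67) + N(119)) + 30292 = ((-129 - 67) + 119*(7 + 119)) + 30292 = (-196 + 119*126) + 30292 = (-196 + 14994) + 30292 = 14798 + 30292 = 45090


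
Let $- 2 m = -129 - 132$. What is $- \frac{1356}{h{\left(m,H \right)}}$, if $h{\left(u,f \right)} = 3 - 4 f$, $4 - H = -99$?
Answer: $\frac{1356}{409} \approx 3.3154$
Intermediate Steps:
$H = 103$ ($H = 4 - -99 = 4 + 99 = 103$)
$m = \frac{261}{2}$ ($m = - \frac{-129 - 132}{2} = \left(- \frac{1}{2}\right) \left(-261\right) = \frac{261}{2} \approx 130.5$)
$- \frac{1356}{h{\left(m,H \right)}} = - \frac{1356}{3 - 412} = - \frac{1356}{-409} = \left(-1356\right) \left(- \frac{1}{409}\right) = \frac{1356}{409}$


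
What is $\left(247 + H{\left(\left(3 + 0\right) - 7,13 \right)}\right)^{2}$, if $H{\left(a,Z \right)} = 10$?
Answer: $66049$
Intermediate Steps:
$\left(247 + H{\left(\left(3 + 0\right) - 7,13 \right)}\right)^{2} = \left(247 + 10\right)^{2} = 257^{2} = 66049$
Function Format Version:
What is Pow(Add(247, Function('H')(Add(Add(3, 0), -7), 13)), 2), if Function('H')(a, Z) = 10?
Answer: 66049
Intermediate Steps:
Pow(Add(247, Function('H')(Add(Add(3, 0), -7), 13)), 2) = Pow(Add(247, 10), 2) = Pow(257, 2) = 66049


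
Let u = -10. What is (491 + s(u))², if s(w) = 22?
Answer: 263169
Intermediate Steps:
(491 + s(u))² = (491 + 22)² = 513² = 263169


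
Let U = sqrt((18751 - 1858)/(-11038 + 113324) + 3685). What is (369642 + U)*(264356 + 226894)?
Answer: 181586632500 + 245625*sqrt(38555766975658)/51143 ≈ 1.8162e+11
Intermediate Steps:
U = sqrt(38555766975658)/102286 (U = sqrt(16893/102286 + 3685) = sqrt(376940803/102286) = sqrt(38555766975658)/102286 ≈ 60.706)
(369642 + U)*(264356 + 226894) = (369642 + sqrt(38555766975658)/102286)*(264356 + 226894) = (369642 + sqrt(38555766975658)/102286)*491250 = 181586632500 + 245625*sqrt(38555766975658)/51143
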